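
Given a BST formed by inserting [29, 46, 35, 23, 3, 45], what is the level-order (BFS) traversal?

Tree insertion order: [29, 46, 35, 23, 3, 45]
Tree (level-order array): [29, 23, 46, 3, None, 35, None, None, None, None, 45]
BFS from the root, enqueuing left then right child of each popped node:
  queue [29] -> pop 29, enqueue [23, 46], visited so far: [29]
  queue [23, 46] -> pop 23, enqueue [3], visited so far: [29, 23]
  queue [46, 3] -> pop 46, enqueue [35], visited so far: [29, 23, 46]
  queue [3, 35] -> pop 3, enqueue [none], visited so far: [29, 23, 46, 3]
  queue [35] -> pop 35, enqueue [45], visited so far: [29, 23, 46, 3, 35]
  queue [45] -> pop 45, enqueue [none], visited so far: [29, 23, 46, 3, 35, 45]
Result: [29, 23, 46, 3, 35, 45]


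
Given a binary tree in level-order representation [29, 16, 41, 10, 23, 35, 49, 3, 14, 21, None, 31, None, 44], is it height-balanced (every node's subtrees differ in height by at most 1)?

Tree (level-order array): [29, 16, 41, 10, 23, 35, 49, 3, 14, 21, None, 31, None, 44]
Definition: a tree is height-balanced if, at every node, |h(left) - h(right)| <= 1 (empty subtree has height -1).
Bottom-up per-node check:
  node 3: h_left=-1, h_right=-1, diff=0 [OK], height=0
  node 14: h_left=-1, h_right=-1, diff=0 [OK], height=0
  node 10: h_left=0, h_right=0, diff=0 [OK], height=1
  node 21: h_left=-1, h_right=-1, diff=0 [OK], height=0
  node 23: h_left=0, h_right=-1, diff=1 [OK], height=1
  node 16: h_left=1, h_right=1, diff=0 [OK], height=2
  node 31: h_left=-1, h_right=-1, diff=0 [OK], height=0
  node 35: h_left=0, h_right=-1, diff=1 [OK], height=1
  node 44: h_left=-1, h_right=-1, diff=0 [OK], height=0
  node 49: h_left=0, h_right=-1, diff=1 [OK], height=1
  node 41: h_left=1, h_right=1, diff=0 [OK], height=2
  node 29: h_left=2, h_right=2, diff=0 [OK], height=3
All nodes satisfy the balance condition.
Result: Balanced


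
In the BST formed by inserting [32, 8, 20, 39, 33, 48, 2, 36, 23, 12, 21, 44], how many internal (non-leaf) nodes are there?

Tree built from: [32, 8, 20, 39, 33, 48, 2, 36, 23, 12, 21, 44]
Tree (level-order array): [32, 8, 39, 2, 20, 33, 48, None, None, 12, 23, None, 36, 44, None, None, None, 21]
Rule: An internal node has at least one child.
Per-node child counts:
  node 32: 2 child(ren)
  node 8: 2 child(ren)
  node 2: 0 child(ren)
  node 20: 2 child(ren)
  node 12: 0 child(ren)
  node 23: 1 child(ren)
  node 21: 0 child(ren)
  node 39: 2 child(ren)
  node 33: 1 child(ren)
  node 36: 0 child(ren)
  node 48: 1 child(ren)
  node 44: 0 child(ren)
Matching nodes: [32, 8, 20, 23, 39, 33, 48]
Count of internal (non-leaf) nodes: 7


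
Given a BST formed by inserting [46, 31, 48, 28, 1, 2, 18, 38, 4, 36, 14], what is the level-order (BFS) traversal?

Tree insertion order: [46, 31, 48, 28, 1, 2, 18, 38, 4, 36, 14]
Tree (level-order array): [46, 31, 48, 28, 38, None, None, 1, None, 36, None, None, 2, None, None, None, 18, 4, None, None, 14]
BFS from the root, enqueuing left then right child of each popped node:
  queue [46] -> pop 46, enqueue [31, 48], visited so far: [46]
  queue [31, 48] -> pop 31, enqueue [28, 38], visited so far: [46, 31]
  queue [48, 28, 38] -> pop 48, enqueue [none], visited so far: [46, 31, 48]
  queue [28, 38] -> pop 28, enqueue [1], visited so far: [46, 31, 48, 28]
  queue [38, 1] -> pop 38, enqueue [36], visited so far: [46, 31, 48, 28, 38]
  queue [1, 36] -> pop 1, enqueue [2], visited so far: [46, 31, 48, 28, 38, 1]
  queue [36, 2] -> pop 36, enqueue [none], visited so far: [46, 31, 48, 28, 38, 1, 36]
  queue [2] -> pop 2, enqueue [18], visited so far: [46, 31, 48, 28, 38, 1, 36, 2]
  queue [18] -> pop 18, enqueue [4], visited so far: [46, 31, 48, 28, 38, 1, 36, 2, 18]
  queue [4] -> pop 4, enqueue [14], visited so far: [46, 31, 48, 28, 38, 1, 36, 2, 18, 4]
  queue [14] -> pop 14, enqueue [none], visited so far: [46, 31, 48, 28, 38, 1, 36, 2, 18, 4, 14]
Result: [46, 31, 48, 28, 38, 1, 36, 2, 18, 4, 14]


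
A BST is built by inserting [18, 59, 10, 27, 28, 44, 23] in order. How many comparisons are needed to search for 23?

Search path for 23: 18 -> 59 -> 27 -> 23
Found: True
Comparisons: 4


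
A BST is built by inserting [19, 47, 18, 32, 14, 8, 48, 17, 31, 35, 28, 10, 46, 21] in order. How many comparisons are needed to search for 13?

Search path for 13: 19 -> 18 -> 14 -> 8 -> 10
Found: False
Comparisons: 5


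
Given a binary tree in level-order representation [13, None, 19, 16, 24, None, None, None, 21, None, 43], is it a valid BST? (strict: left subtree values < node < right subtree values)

Level-order array: [13, None, 19, 16, 24, None, None, None, 21, None, 43]
Validate using subtree bounds (lo, hi): at each node, require lo < value < hi,
then recurse left with hi=value and right with lo=value.
Preorder trace (stopping at first violation):
  at node 13 with bounds (-inf, +inf): OK
  at node 19 with bounds (13, +inf): OK
  at node 16 with bounds (13, 19): OK
  at node 24 with bounds (19, +inf): OK
  at node 21 with bounds (24, +inf): VIOLATION
Node 21 violates its bound: not (24 < 21 < +inf).
Result: Not a valid BST


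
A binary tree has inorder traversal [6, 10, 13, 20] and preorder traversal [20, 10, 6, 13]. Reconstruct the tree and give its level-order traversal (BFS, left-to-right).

Inorder:  [6, 10, 13, 20]
Preorder: [20, 10, 6, 13]
Algorithm: preorder visits root first, so consume preorder in order;
for each root, split the current inorder slice at that value into
left-subtree inorder and right-subtree inorder, then recurse.
Recursive splits:
  root=20; inorder splits into left=[6, 10, 13], right=[]
  root=10; inorder splits into left=[6], right=[13]
  root=6; inorder splits into left=[], right=[]
  root=13; inorder splits into left=[], right=[]
Reconstructed level-order: [20, 10, 6, 13]


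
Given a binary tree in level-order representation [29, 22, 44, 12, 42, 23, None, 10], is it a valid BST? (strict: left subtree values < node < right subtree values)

Level-order array: [29, 22, 44, 12, 42, 23, None, 10]
Validate using subtree bounds (lo, hi): at each node, require lo < value < hi,
then recurse left with hi=value and right with lo=value.
Preorder trace (stopping at first violation):
  at node 29 with bounds (-inf, +inf): OK
  at node 22 with bounds (-inf, 29): OK
  at node 12 with bounds (-inf, 22): OK
  at node 10 with bounds (-inf, 12): OK
  at node 42 with bounds (22, 29): VIOLATION
Node 42 violates its bound: not (22 < 42 < 29).
Result: Not a valid BST


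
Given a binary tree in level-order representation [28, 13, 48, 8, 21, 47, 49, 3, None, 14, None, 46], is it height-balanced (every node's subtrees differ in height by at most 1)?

Tree (level-order array): [28, 13, 48, 8, 21, 47, 49, 3, None, 14, None, 46]
Definition: a tree is height-balanced if, at every node, |h(left) - h(right)| <= 1 (empty subtree has height -1).
Bottom-up per-node check:
  node 3: h_left=-1, h_right=-1, diff=0 [OK], height=0
  node 8: h_left=0, h_right=-1, diff=1 [OK], height=1
  node 14: h_left=-1, h_right=-1, diff=0 [OK], height=0
  node 21: h_left=0, h_right=-1, diff=1 [OK], height=1
  node 13: h_left=1, h_right=1, diff=0 [OK], height=2
  node 46: h_left=-1, h_right=-1, diff=0 [OK], height=0
  node 47: h_left=0, h_right=-1, diff=1 [OK], height=1
  node 49: h_left=-1, h_right=-1, diff=0 [OK], height=0
  node 48: h_left=1, h_right=0, diff=1 [OK], height=2
  node 28: h_left=2, h_right=2, diff=0 [OK], height=3
All nodes satisfy the balance condition.
Result: Balanced


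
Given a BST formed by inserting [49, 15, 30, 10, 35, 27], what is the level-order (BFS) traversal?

Tree insertion order: [49, 15, 30, 10, 35, 27]
Tree (level-order array): [49, 15, None, 10, 30, None, None, 27, 35]
BFS from the root, enqueuing left then right child of each popped node:
  queue [49] -> pop 49, enqueue [15], visited so far: [49]
  queue [15] -> pop 15, enqueue [10, 30], visited so far: [49, 15]
  queue [10, 30] -> pop 10, enqueue [none], visited so far: [49, 15, 10]
  queue [30] -> pop 30, enqueue [27, 35], visited so far: [49, 15, 10, 30]
  queue [27, 35] -> pop 27, enqueue [none], visited so far: [49, 15, 10, 30, 27]
  queue [35] -> pop 35, enqueue [none], visited so far: [49, 15, 10, 30, 27, 35]
Result: [49, 15, 10, 30, 27, 35]


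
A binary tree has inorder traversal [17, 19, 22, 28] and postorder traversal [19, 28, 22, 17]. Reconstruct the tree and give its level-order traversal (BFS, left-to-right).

Inorder:   [17, 19, 22, 28]
Postorder: [19, 28, 22, 17]
Algorithm: postorder visits root last, so walk postorder right-to-left;
each value is the root of the current inorder slice — split it at that
value, recurse on the right subtree first, then the left.
Recursive splits:
  root=17; inorder splits into left=[], right=[19, 22, 28]
  root=22; inorder splits into left=[19], right=[28]
  root=28; inorder splits into left=[], right=[]
  root=19; inorder splits into left=[], right=[]
Reconstructed level-order: [17, 22, 19, 28]


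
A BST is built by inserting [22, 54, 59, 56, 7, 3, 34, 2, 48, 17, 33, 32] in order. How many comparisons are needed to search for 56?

Search path for 56: 22 -> 54 -> 59 -> 56
Found: True
Comparisons: 4


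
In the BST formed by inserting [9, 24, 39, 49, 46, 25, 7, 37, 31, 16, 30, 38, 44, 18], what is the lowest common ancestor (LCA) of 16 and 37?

Tree insertion order: [9, 24, 39, 49, 46, 25, 7, 37, 31, 16, 30, 38, 44, 18]
Tree (level-order array): [9, 7, 24, None, None, 16, 39, None, 18, 25, 49, None, None, None, 37, 46, None, 31, 38, 44, None, 30]
In a BST, the LCA of p=16, q=37 is the first node v on the
root-to-leaf path with p <= v <= q (go left if both < v, right if both > v).
Walk from root:
  at 9: both 16 and 37 > 9, go right
  at 24: 16 <= 24 <= 37, this is the LCA
LCA = 24


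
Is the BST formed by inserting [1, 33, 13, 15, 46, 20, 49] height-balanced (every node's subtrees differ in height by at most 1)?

Tree (level-order array): [1, None, 33, 13, 46, None, 15, None, 49, None, 20]
Definition: a tree is height-balanced if, at every node, |h(left) - h(right)| <= 1 (empty subtree has height -1).
Bottom-up per-node check:
  node 20: h_left=-1, h_right=-1, diff=0 [OK], height=0
  node 15: h_left=-1, h_right=0, diff=1 [OK], height=1
  node 13: h_left=-1, h_right=1, diff=2 [FAIL (|-1-1|=2 > 1)], height=2
  node 49: h_left=-1, h_right=-1, diff=0 [OK], height=0
  node 46: h_left=-1, h_right=0, diff=1 [OK], height=1
  node 33: h_left=2, h_right=1, diff=1 [OK], height=3
  node 1: h_left=-1, h_right=3, diff=4 [FAIL (|-1-3|=4 > 1)], height=4
Node 13 violates the condition: |-1 - 1| = 2 > 1.
Result: Not balanced


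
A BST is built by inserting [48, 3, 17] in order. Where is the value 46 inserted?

Starting tree (level order): [48, 3, None, None, 17]
Insertion path: 48 -> 3 -> 17
Result: insert 46 as right child of 17
Final tree (level order): [48, 3, None, None, 17, None, 46]


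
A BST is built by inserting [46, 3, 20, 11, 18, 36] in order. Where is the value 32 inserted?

Starting tree (level order): [46, 3, None, None, 20, 11, 36, None, 18]
Insertion path: 46 -> 3 -> 20 -> 36
Result: insert 32 as left child of 36
Final tree (level order): [46, 3, None, None, 20, 11, 36, None, 18, 32]


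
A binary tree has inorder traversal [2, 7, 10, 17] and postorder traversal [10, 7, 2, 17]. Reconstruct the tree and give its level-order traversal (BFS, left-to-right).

Inorder:   [2, 7, 10, 17]
Postorder: [10, 7, 2, 17]
Algorithm: postorder visits root last, so walk postorder right-to-left;
each value is the root of the current inorder slice — split it at that
value, recurse on the right subtree first, then the left.
Recursive splits:
  root=17; inorder splits into left=[2, 7, 10], right=[]
  root=2; inorder splits into left=[], right=[7, 10]
  root=7; inorder splits into left=[], right=[10]
  root=10; inorder splits into left=[], right=[]
Reconstructed level-order: [17, 2, 7, 10]


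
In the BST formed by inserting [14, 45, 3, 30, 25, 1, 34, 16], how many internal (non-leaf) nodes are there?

Tree built from: [14, 45, 3, 30, 25, 1, 34, 16]
Tree (level-order array): [14, 3, 45, 1, None, 30, None, None, None, 25, 34, 16]
Rule: An internal node has at least one child.
Per-node child counts:
  node 14: 2 child(ren)
  node 3: 1 child(ren)
  node 1: 0 child(ren)
  node 45: 1 child(ren)
  node 30: 2 child(ren)
  node 25: 1 child(ren)
  node 16: 0 child(ren)
  node 34: 0 child(ren)
Matching nodes: [14, 3, 45, 30, 25]
Count of internal (non-leaf) nodes: 5


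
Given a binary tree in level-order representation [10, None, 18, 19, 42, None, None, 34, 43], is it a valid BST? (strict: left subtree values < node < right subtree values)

Level-order array: [10, None, 18, 19, 42, None, None, 34, 43]
Validate using subtree bounds (lo, hi): at each node, require lo < value < hi,
then recurse left with hi=value and right with lo=value.
Preorder trace (stopping at first violation):
  at node 10 with bounds (-inf, +inf): OK
  at node 18 with bounds (10, +inf): OK
  at node 19 with bounds (10, 18): VIOLATION
Node 19 violates its bound: not (10 < 19 < 18).
Result: Not a valid BST


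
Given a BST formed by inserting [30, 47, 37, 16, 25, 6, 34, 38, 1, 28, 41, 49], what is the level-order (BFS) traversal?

Tree insertion order: [30, 47, 37, 16, 25, 6, 34, 38, 1, 28, 41, 49]
Tree (level-order array): [30, 16, 47, 6, 25, 37, 49, 1, None, None, 28, 34, 38, None, None, None, None, None, None, None, None, None, 41]
BFS from the root, enqueuing left then right child of each popped node:
  queue [30] -> pop 30, enqueue [16, 47], visited so far: [30]
  queue [16, 47] -> pop 16, enqueue [6, 25], visited so far: [30, 16]
  queue [47, 6, 25] -> pop 47, enqueue [37, 49], visited so far: [30, 16, 47]
  queue [6, 25, 37, 49] -> pop 6, enqueue [1], visited so far: [30, 16, 47, 6]
  queue [25, 37, 49, 1] -> pop 25, enqueue [28], visited so far: [30, 16, 47, 6, 25]
  queue [37, 49, 1, 28] -> pop 37, enqueue [34, 38], visited so far: [30, 16, 47, 6, 25, 37]
  queue [49, 1, 28, 34, 38] -> pop 49, enqueue [none], visited so far: [30, 16, 47, 6, 25, 37, 49]
  queue [1, 28, 34, 38] -> pop 1, enqueue [none], visited so far: [30, 16, 47, 6, 25, 37, 49, 1]
  queue [28, 34, 38] -> pop 28, enqueue [none], visited so far: [30, 16, 47, 6, 25, 37, 49, 1, 28]
  queue [34, 38] -> pop 34, enqueue [none], visited so far: [30, 16, 47, 6, 25, 37, 49, 1, 28, 34]
  queue [38] -> pop 38, enqueue [41], visited so far: [30, 16, 47, 6, 25, 37, 49, 1, 28, 34, 38]
  queue [41] -> pop 41, enqueue [none], visited so far: [30, 16, 47, 6, 25, 37, 49, 1, 28, 34, 38, 41]
Result: [30, 16, 47, 6, 25, 37, 49, 1, 28, 34, 38, 41]


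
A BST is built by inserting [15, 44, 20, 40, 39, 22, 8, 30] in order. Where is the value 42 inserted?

Starting tree (level order): [15, 8, 44, None, None, 20, None, None, 40, 39, None, 22, None, None, 30]
Insertion path: 15 -> 44 -> 20 -> 40
Result: insert 42 as right child of 40
Final tree (level order): [15, 8, 44, None, None, 20, None, None, 40, 39, 42, 22, None, None, None, None, 30]


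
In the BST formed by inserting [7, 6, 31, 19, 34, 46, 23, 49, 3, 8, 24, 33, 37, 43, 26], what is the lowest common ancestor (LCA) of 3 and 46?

Tree insertion order: [7, 6, 31, 19, 34, 46, 23, 49, 3, 8, 24, 33, 37, 43, 26]
Tree (level-order array): [7, 6, 31, 3, None, 19, 34, None, None, 8, 23, 33, 46, None, None, None, 24, None, None, 37, 49, None, 26, None, 43]
In a BST, the LCA of p=3, q=46 is the first node v on the
root-to-leaf path with p <= v <= q (go left if both < v, right if both > v).
Walk from root:
  at 7: 3 <= 7 <= 46, this is the LCA
LCA = 7


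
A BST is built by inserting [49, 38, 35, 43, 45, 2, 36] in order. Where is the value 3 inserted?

Starting tree (level order): [49, 38, None, 35, 43, 2, 36, None, 45]
Insertion path: 49 -> 38 -> 35 -> 2
Result: insert 3 as right child of 2
Final tree (level order): [49, 38, None, 35, 43, 2, 36, None, 45, None, 3]


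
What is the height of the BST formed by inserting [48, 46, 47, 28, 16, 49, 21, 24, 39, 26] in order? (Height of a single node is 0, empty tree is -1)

Insertion order: [48, 46, 47, 28, 16, 49, 21, 24, 39, 26]
Tree (level-order array): [48, 46, 49, 28, 47, None, None, 16, 39, None, None, None, 21, None, None, None, 24, None, 26]
Compute height bottom-up (empty subtree = -1):
  height(26) = 1 + max(-1, -1) = 0
  height(24) = 1 + max(-1, 0) = 1
  height(21) = 1 + max(-1, 1) = 2
  height(16) = 1 + max(-1, 2) = 3
  height(39) = 1 + max(-1, -1) = 0
  height(28) = 1 + max(3, 0) = 4
  height(47) = 1 + max(-1, -1) = 0
  height(46) = 1 + max(4, 0) = 5
  height(49) = 1 + max(-1, -1) = 0
  height(48) = 1 + max(5, 0) = 6
Height = 6


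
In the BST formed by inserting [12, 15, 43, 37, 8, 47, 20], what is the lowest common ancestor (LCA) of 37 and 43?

Tree insertion order: [12, 15, 43, 37, 8, 47, 20]
Tree (level-order array): [12, 8, 15, None, None, None, 43, 37, 47, 20]
In a BST, the LCA of p=37, q=43 is the first node v on the
root-to-leaf path with p <= v <= q (go left if both < v, right if both > v).
Walk from root:
  at 12: both 37 and 43 > 12, go right
  at 15: both 37 and 43 > 15, go right
  at 43: 37 <= 43 <= 43, this is the LCA
LCA = 43


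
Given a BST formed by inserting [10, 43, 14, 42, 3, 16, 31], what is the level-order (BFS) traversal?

Tree insertion order: [10, 43, 14, 42, 3, 16, 31]
Tree (level-order array): [10, 3, 43, None, None, 14, None, None, 42, 16, None, None, 31]
BFS from the root, enqueuing left then right child of each popped node:
  queue [10] -> pop 10, enqueue [3, 43], visited so far: [10]
  queue [3, 43] -> pop 3, enqueue [none], visited so far: [10, 3]
  queue [43] -> pop 43, enqueue [14], visited so far: [10, 3, 43]
  queue [14] -> pop 14, enqueue [42], visited so far: [10, 3, 43, 14]
  queue [42] -> pop 42, enqueue [16], visited so far: [10, 3, 43, 14, 42]
  queue [16] -> pop 16, enqueue [31], visited so far: [10, 3, 43, 14, 42, 16]
  queue [31] -> pop 31, enqueue [none], visited so far: [10, 3, 43, 14, 42, 16, 31]
Result: [10, 3, 43, 14, 42, 16, 31]


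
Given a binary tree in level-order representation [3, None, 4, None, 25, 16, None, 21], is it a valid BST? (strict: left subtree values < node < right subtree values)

Level-order array: [3, None, 4, None, 25, 16, None, 21]
Validate using subtree bounds (lo, hi): at each node, require lo < value < hi,
then recurse left with hi=value and right with lo=value.
Preorder trace (stopping at first violation):
  at node 3 with bounds (-inf, +inf): OK
  at node 4 with bounds (3, +inf): OK
  at node 25 with bounds (4, +inf): OK
  at node 16 with bounds (4, 25): OK
  at node 21 with bounds (4, 16): VIOLATION
Node 21 violates its bound: not (4 < 21 < 16).
Result: Not a valid BST


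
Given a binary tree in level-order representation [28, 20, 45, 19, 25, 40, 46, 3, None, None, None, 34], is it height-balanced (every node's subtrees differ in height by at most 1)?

Tree (level-order array): [28, 20, 45, 19, 25, 40, 46, 3, None, None, None, 34]
Definition: a tree is height-balanced if, at every node, |h(left) - h(right)| <= 1 (empty subtree has height -1).
Bottom-up per-node check:
  node 3: h_left=-1, h_right=-1, diff=0 [OK], height=0
  node 19: h_left=0, h_right=-1, diff=1 [OK], height=1
  node 25: h_left=-1, h_right=-1, diff=0 [OK], height=0
  node 20: h_left=1, h_right=0, diff=1 [OK], height=2
  node 34: h_left=-1, h_right=-1, diff=0 [OK], height=0
  node 40: h_left=0, h_right=-1, diff=1 [OK], height=1
  node 46: h_left=-1, h_right=-1, diff=0 [OK], height=0
  node 45: h_left=1, h_right=0, diff=1 [OK], height=2
  node 28: h_left=2, h_right=2, diff=0 [OK], height=3
All nodes satisfy the balance condition.
Result: Balanced


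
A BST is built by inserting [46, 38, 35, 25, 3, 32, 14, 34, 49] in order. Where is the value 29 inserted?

Starting tree (level order): [46, 38, 49, 35, None, None, None, 25, None, 3, 32, None, 14, None, 34]
Insertion path: 46 -> 38 -> 35 -> 25 -> 32
Result: insert 29 as left child of 32
Final tree (level order): [46, 38, 49, 35, None, None, None, 25, None, 3, 32, None, 14, 29, 34]


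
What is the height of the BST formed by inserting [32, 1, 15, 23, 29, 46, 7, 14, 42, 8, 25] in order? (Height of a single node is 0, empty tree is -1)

Insertion order: [32, 1, 15, 23, 29, 46, 7, 14, 42, 8, 25]
Tree (level-order array): [32, 1, 46, None, 15, 42, None, 7, 23, None, None, None, 14, None, 29, 8, None, 25]
Compute height bottom-up (empty subtree = -1):
  height(8) = 1 + max(-1, -1) = 0
  height(14) = 1 + max(0, -1) = 1
  height(7) = 1 + max(-1, 1) = 2
  height(25) = 1 + max(-1, -1) = 0
  height(29) = 1 + max(0, -1) = 1
  height(23) = 1 + max(-1, 1) = 2
  height(15) = 1 + max(2, 2) = 3
  height(1) = 1 + max(-1, 3) = 4
  height(42) = 1 + max(-1, -1) = 0
  height(46) = 1 + max(0, -1) = 1
  height(32) = 1 + max(4, 1) = 5
Height = 5


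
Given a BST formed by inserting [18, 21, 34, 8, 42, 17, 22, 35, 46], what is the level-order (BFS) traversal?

Tree insertion order: [18, 21, 34, 8, 42, 17, 22, 35, 46]
Tree (level-order array): [18, 8, 21, None, 17, None, 34, None, None, 22, 42, None, None, 35, 46]
BFS from the root, enqueuing left then right child of each popped node:
  queue [18] -> pop 18, enqueue [8, 21], visited so far: [18]
  queue [8, 21] -> pop 8, enqueue [17], visited so far: [18, 8]
  queue [21, 17] -> pop 21, enqueue [34], visited so far: [18, 8, 21]
  queue [17, 34] -> pop 17, enqueue [none], visited so far: [18, 8, 21, 17]
  queue [34] -> pop 34, enqueue [22, 42], visited so far: [18, 8, 21, 17, 34]
  queue [22, 42] -> pop 22, enqueue [none], visited so far: [18, 8, 21, 17, 34, 22]
  queue [42] -> pop 42, enqueue [35, 46], visited so far: [18, 8, 21, 17, 34, 22, 42]
  queue [35, 46] -> pop 35, enqueue [none], visited so far: [18, 8, 21, 17, 34, 22, 42, 35]
  queue [46] -> pop 46, enqueue [none], visited so far: [18, 8, 21, 17, 34, 22, 42, 35, 46]
Result: [18, 8, 21, 17, 34, 22, 42, 35, 46]


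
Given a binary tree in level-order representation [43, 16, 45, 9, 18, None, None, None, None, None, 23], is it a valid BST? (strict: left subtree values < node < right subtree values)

Level-order array: [43, 16, 45, 9, 18, None, None, None, None, None, 23]
Validate using subtree bounds (lo, hi): at each node, require lo < value < hi,
then recurse left with hi=value and right with lo=value.
Preorder trace (stopping at first violation):
  at node 43 with bounds (-inf, +inf): OK
  at node 16 with bounds (-inf, 43): OK
  at node 9 with bounds (-inf, 16): OK
  at node 18 with bounds (16, 43): OK
  at node 23 with bounds (18, 43): OK
  at node 45 with bounds (43, +inf): OK
No violation found at any node.
Result: Valid BST


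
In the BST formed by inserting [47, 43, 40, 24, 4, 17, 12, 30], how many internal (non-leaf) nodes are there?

Tree built from: [47, 43, 40, 24, 4, 17, 12, 30]
Tree (level-order array): [47, 43, None, 40, None, 24, None, 4, 30, None, 17, None, None, 12]
Rule: An internal node has at least one child.
Per-node child counts:
  node 47: 1 child(ren)
  node 43: 1 child(ren)
  node 40: 1 child(ren)
  node 24: 2 child(ren)
  node 4: 1 child(ren)
  node 17: 1 child(ren)
  node 12: 0 child(ren)
  node 30: 0 child(ren)
Matching nodes: [47, 43, 40, 24, 4, 17]
Count of internal (non-leaf) nodes: 6


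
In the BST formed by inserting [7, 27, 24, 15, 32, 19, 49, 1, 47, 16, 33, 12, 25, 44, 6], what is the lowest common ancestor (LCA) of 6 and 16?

Tree insertion order: [7, 27, 24, 15, 32, 19, 49, 1, 47, 16, 33, 12, 25, 44, 6]
Tree (level-order array): [7, 1, 27, None, 6, 24, 32, None, None, 15, 25, None, 49, 12, 19, None, None, 47, None, None, None, 16, None, 33, None, None, None, None, 44]
In a BST, the LCA of p=6, q=16 is the first node v on the
root-to-leaf path with p <= v <= q (go left if both < v, right if both > v).
Walk from root:
  at 7: 6 <= 7 <= 16, this is the LCA
LCA = 7


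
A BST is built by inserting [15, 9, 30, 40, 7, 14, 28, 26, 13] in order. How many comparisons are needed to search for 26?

Search path for 26: 15 -> 30 -> 28 -> 26
Found: True
Comparisons: 4


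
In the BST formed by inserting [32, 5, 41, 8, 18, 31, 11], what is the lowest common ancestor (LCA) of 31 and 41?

Tree insertion order: [32, 5, 41, 8, 18, 31, 11]
Tree (level-order array): [32, 5, 41, None, 8, None, None, None, 18, 11, 31]
In a BST, the LCA of p=31, q=41 is the first node v on the
root-to-leaf path with p <= v <= q (go left if both < v, right if both > v).
Walk from root:
  at 32: 31 <= 32 <= 41, this is the LCA
LCA = 32


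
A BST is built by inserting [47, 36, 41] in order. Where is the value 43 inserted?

Starting tree (level order): [47, 36, None, None, 41]
Insertion path: 47 -> 36 -> 41
Result: insert 43 as right child of 41
Final tree (level order): [47, 36, None, None, 41, None, 43]


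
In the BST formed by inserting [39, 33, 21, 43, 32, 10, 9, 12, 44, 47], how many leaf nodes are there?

Tree built from: [39, 33, 21, 43, 32, 10, 9, 12, 44, 47]
Tree (level-order array): [39, 33, 43, 21, None, None, 44, 10, 32, None, 47, 9, 12]
Rule: A leaf has 0 children.
Per-node child counts:
  node 39: 2 child(ren)
  node 33: 1 child(ren)
  node 21: 2 child(ren)
  node 10: 2 child(ren)
  node 9: 0 child(ren)
  node 12: 0 child(ren)
  node 32: 0 child(ren)
  node 43: 1 child(ren)
  node 44: 1 child(ren)
  node 47: 0 child(ren)
Matching nodes: [9, 12, 32, 47]
Count of leaf nodes: 4


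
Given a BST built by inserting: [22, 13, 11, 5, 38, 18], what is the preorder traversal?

Tree insertion order: [22, 13, 11, 5, 38, 18]
Tree (level-order array): [22, 13, 38, 11, 18, None, None, 5]
Preorder traversal: [22, 13, 11, 5, 18, 38]


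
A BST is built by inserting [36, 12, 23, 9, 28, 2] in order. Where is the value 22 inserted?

Starting tree (level order): [36, 12, None, 9, 23, 2, None, None, 28]
Insertion path: 36 -> 12 -> 23
Result: insert 22 as left child of 23
Final tree (level order): [36, 12, None, 9, 23, 2, None, 22, 28]


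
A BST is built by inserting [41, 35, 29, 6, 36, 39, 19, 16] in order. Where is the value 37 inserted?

Starting tree (level order): [41, 35, None, 29, 36, 6, None, None, 39, None, 19, None, None, 16]
Insertion path: 41 -> 35 -> 36 -> 39
Result: insert 37 as left child of 39
Final tree (level order): [41, 35, None, 29, 36, 6, None, None, 39, None, 19, 37, None, 16]


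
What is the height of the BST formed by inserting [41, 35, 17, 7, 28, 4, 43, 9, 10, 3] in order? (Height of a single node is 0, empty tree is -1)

Insertion order: [41, 35, 17, 7, 28, 4, 43, 9, 10, 3]
Tree (level-order array): [41, 35, 43, 17, None, None, None, 7, 28, 4, 9, None, None, 3, None, None, 10]
Compute height bottom-up (empty subtree = -1):
  height(3) = 1 + max(-1, -1) = 0
  height(4) = 1 + max(0, -1) = 1
  height(10) = 1 + max(-1, -1) = 0
  height(9) = 1 + max(-1, 0) = 1
  height(7) = 1 + max(1, 1) = 2
  height(28) = 1 + max(-1, -1) = 0
  height(17) = 1 + max(2, 0) = 3
  height(35) = 1 + max(3, -1) = 4
  height(43) = 1 + max(-1, -1) = 0
  height(41) = 1 + max(4, 0) = 5
Height = 5


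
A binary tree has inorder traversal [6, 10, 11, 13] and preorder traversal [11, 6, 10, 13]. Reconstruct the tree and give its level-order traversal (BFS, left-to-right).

Inorder:  [6, 10, 11, 13]
Preorder: [11, 6, 10, 13]
Algorithm: preorder visits root first, so consume preorder in order;
for each root, split the current inorder slice at that value into
left-subtree inorder and right-subtree inorder, then recurse.
Recursive splits:
  root=11; inorder splits into left=[6, 10], right=[13]
  root=6; inorder splits into left=[], right=[10]
  root=10; inorder splits into left=[], right=[]
  root=13; inorder splits into left=[], right=[]
Reconstructed level-order: [11, 6, 13, 10]


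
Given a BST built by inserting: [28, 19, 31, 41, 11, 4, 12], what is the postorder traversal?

Tree insertion order: [28, 19, 31, 41, 11, 4, 12]
Tree (level-order array): [28, 19, 31, 11, None, None, 41, 4, 12]
Postorder traversal: [4, 12, 11, 19, 41, 31, 28]


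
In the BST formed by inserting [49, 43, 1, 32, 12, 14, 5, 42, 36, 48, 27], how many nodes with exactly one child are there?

Tree built from: [49, 43, 1, 32, 12, 14, 5, 42, 36, 48, 27]
Tree (level-order array): [49, 43, None, 1, 48, None, 32, None, None, 12, 42, 5, 14, 36, None, None, None, None, 27]
Rule: These are nodes with exactly 1 non-null child.
Per-node child counts:
  node 49: 1 child(ren)
  node 43: 2 child(ren)
  node 1: 1 child(ren)
  node 32: 2 child(ren)
  node 12: 2 child(ren)
  node 5: 0 child(ren)
  node 14: 1 child(ren)
  node 27: 0 child(ren)
  node 42: 1 child(ren)
  node 36: 0 child(ren)
  node 48: 0 child(ren)
Matching nodes: [49, 1, 14, 42]
Count of nodes with exactly one child: 4


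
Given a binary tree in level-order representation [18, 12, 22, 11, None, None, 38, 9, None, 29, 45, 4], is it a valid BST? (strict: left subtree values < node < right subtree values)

Level-order array: [18, 12, 22, 11, None, None, 38, 9, None, 29, 45, 4]
Validate using subtree bounds (lo, hi): at each node, require lo < value < hi,
then recurse left with hi=value and right with lo=value.
Preorder trace (stopping at first violation):
  at node 18 with bounds (-inf, +inf): OK
  at node 12 with bounds (-inf, 18): OK
  at node 11 with bounds (-inf, 12): OK
  at node 9 with bounds (-inf, 11): OK
  at node 4 with bounds (-inf, 9): OK
  at node 22 with bounds (18, +inf): OK
  at node 38 with bounds (22, +inf): OK
  at node 29 with bounds (22, 38): OK
  at node 45 with bounds (38, +inf): OK
No violation found at any node.
Result: Valid BST


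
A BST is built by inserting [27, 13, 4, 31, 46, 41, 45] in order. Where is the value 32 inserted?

Starting tree (level order): [27, 13, 31, 4, None, None, 46, None, None, 41, None, None, 45]
Insertion path: 27 -> 31 -> 46 -> 41
Result: insert 32 as left child of 41
Final tree (level order): [27, 13, 31, 4, None, None, 46, None, None, 41, None, 32, 45]


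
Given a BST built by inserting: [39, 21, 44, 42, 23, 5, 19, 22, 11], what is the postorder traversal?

Tree insertion order: [39, 21, 44, 42, 23, 5, 19, 22, 11]
Tree (level-order array): [39, 21, 44, 5, 23, 42, None, None, 19, 22, None, None, None, 11]
Postorder traversal: [11, 19, 5, 22, 23, 21, 42, 44, 39]


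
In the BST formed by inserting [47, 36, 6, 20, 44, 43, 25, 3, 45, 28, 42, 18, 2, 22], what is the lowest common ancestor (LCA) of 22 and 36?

Tree insertion order: [47, 36, 6, 20, 44, 43, 25, 3, 45, 28, 42, 18, 2, 22]
Tree (level-order array): [47, 36, None, 6, 44, 3, 20, 43, 45, 2, None, 18, 25, 42, None, None, None, None, None, None, None, 22, 28]
In a BST, the LCA of p=22, q=36 is the first node v on the
root-to-leaf path with p <= v <= q (go left if both < v, right if both > v).
Walk from root:
  at 47: both 22 and 36 < 47, go left
  at 36: 22 <= 36 <= 36, this is the LCA
LCA = 36


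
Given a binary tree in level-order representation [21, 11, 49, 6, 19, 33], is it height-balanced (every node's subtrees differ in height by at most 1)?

Tree (level-order array): [21, 11, 49, 6, 19, 33]
Definition: a tree is height-balanced if, at every node, |h(left) - h(right)| <= 1 (empty subtree has height -1).
Bottom-up per-node check:
  node 6: h_left=-1, h_right=-1, diff=0 [OK], height=0
  node 19: h_left=-1, h_right=-1, diff=0 [OK], height=0
  node 11: h_left=0, h_right=0, diff=0 [OK], height=1
  node 33: h_left=-1, h_right=-1, diff=0 [OK], height=0
  node 49: h_left=0, h_right=-1, diff=1 [OK], height=1
  node 21: h_left=1, h_right=1, diff=0 [OK], height=2
All nodes satisfy the balance condition.
Result: Balanced


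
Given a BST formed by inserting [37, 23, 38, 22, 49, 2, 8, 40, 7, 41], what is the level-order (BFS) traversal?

Tree insertion order: [37, 23, 38, 22, 49, 2, 8, 40, 7, 41]
Tree (level-order array): [37, 23, 38, 22, None, None, 49, 2, None, 40, None, None, 8, None, 41, 7]
BFS from the root, enqueuing left then right child of each popped node:
  queue [37] -> pop 37, enqueue [23, 38], visited so far: [37]
  queue [23, 38] -> pop 23, enqueue [22], visited so far: [37, 23]
  queue [38, 22] -> pop 38, enqueue [49], visited so far: [37, 23, 38]
  queue [22, 49] -> pop 22, enqueue [2], visited so far: [37, 23, 38, 22]
  queue [49, 2] -> pop 49, enqueue [40], visited so far: [37, 23, 38, 22, 49]
  queue [2, 40] -> pop 2, enqueue [8], visited so far: [37, 23, 38, 22, 49, 2]
  queue [40, 8] -> pop 40, enqueue [41], visited so far: [37, 23, 38, 22, 49, 2, 40]
  queue [8, 41] -> pop 8, enqueue [7], visited so far: [37, 23, 38, 22, 49, 2, 40, 8]
  queue [41, 7] -> pop 41, enqueue [none], visited so far: [37, 23, 38, 22, 49, 2, 40, 8, 41]
  queue [7] -> pop 7, enqueue [none], visited so far: [37, 23, 38, 22, 49, 2, 40, 8, 41, 7]
Result: [37, 23, 38, 22, 49, 2, 40, 8, 41, 7]


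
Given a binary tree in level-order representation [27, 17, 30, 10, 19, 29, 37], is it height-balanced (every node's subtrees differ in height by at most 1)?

Tree (level-order array): [27, 17, 30, 10, 19, 29, 37]
Definition: a tree is height-balanced if, at every node, |h(left) - h(right)| <= 1 (empty subtree has height -1).
Bottom-up per-node check:
  node 10: h_left=-1, h_right=-1, diff=0 [OK], height=0
  node 19: h_left=-1, h_right=-1, diff=0 [OK], height=0
  node 17: h_left=0, h_right=0, diff=0 [OK], height=1
  node 29: h_left=-1, h_right=-1, diff=0 [OK], height=0
  node 37: h_left=-1, h_right=-1, diff=0 [OK], height=0
  node 30: h_left=0, h_right=0, diff=0 [OK], height=1
  node 27: h_left=1, h_right=1, diff=0 [OK], height=2
All nodes satisfy the balance condition.
Result: Balanced


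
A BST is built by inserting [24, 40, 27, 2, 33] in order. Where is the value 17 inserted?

Starting tree (level order): [24, 2, 40, None, None, 27, None, None, 33]
Insertion path: 24 -> 2
Result: insert 17 as right child of 2
Final tree (level order): [24, 2, 40, None, 17, 27, None, None, None, None, 33]


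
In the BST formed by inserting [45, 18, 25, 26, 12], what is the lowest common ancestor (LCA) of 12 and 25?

Tree insertion order: [45, 18, 25, 26, 12]
Tree (level-order array): [45, 18, None, 12, 25, None, None, None, 26]
In a BST, the LCA of p=12, q=25 is the first node v on the
root-to-leaf path with p <= v <= q (go left if both < v, right if both > v).
Walk from root:
  at 45: both 12 and 25 < 45, go left
  at 18: 12 <= 18 <= 25, this is the LCA
LCA = 18


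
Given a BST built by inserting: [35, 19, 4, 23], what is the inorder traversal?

Tree insertion order: [35, 19, 4, 23]
Tree (level-order array): [35, 19, None, 4, 23]
Inorder traversal: [4, 19, 23, 35]


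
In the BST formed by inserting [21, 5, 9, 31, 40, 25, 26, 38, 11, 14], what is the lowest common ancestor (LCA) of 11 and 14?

Tree insertion order: [21, 5, 9, 31, 40, 25, 26, 38, 11, 14]
Tree (level-order array): [21, 5, 31, None, 9, 25, 40, None, 11, None, 26, 38, None, None, 14]
In a BST, the LCA of p=11, q=14 is the first node v on the
root-to-leaf path with p <= v <= q (go left if both < v, right if both > v).
Walk from root:
  at 21: both 11 and 14 < 21, go left
  at 5: both 11 and 14 > 5, go right
  at 9: both 11 and 14 > 9, go right
  at 11: 11 <= 11 <= 14, this is the LCA
LCA = 11


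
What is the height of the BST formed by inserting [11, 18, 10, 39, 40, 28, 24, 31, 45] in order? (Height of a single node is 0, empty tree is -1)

Insertion order: [11, 18, 10, 39, 40, 28, 24, 31, 45]
Tree (level-order array): [11, 10, 18, None, None, None, 39, 28, 40, 24, 31, None, 45]
Compute height bottom-up (empty subtree = -1):
  height(10) = 1 + max(-1, -1) = 0
  height(24) = 1 + max(-1, -1) = 0
  height(31) = 1 + max(-1, -1) = 0
  height(28) = 1 + max(0, 0) = 1
  height(45) = 1 + max(-1, -1) = 0
  height(40) = 1 + max(-1, 0) = 1
  height(39) = 1 + max(1, 1) = 2
  height(18) = 1 + max(-1, 2) = 3
  height(11) = 1 + max(0, 3) = 4
Height = 4


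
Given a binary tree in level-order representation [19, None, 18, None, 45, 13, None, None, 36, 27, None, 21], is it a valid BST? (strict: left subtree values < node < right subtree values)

Level-order array: [19, None, 18, None, 45, 13, None, None, 36, 27, None, 21]
Validate using subtree bounds (lo, hi): at each node, require lo < value < hi,
then recurse left with hi=value and right with lo=value.
Preorder trace (stopping at first violation):
  at node 19 with bounds (-inf, +inf): OK
  at node 18 with bounds (19, +inf): VIOLATION
Node 18 violates its bound: not (19 < 18 < +inf).
Result: Not a valid BST


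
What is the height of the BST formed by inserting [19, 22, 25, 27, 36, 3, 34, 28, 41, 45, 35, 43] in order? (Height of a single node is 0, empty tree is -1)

Insertion order: [19, 22, 25, 27, 36, 3, 34, 28, 41, 45, 35, 43]
Tree (level-order array): [19, 3, 22, None, None, None, 25, None, 27, None, 36, 34, 41, 28, 35, None, 45, None, None, None, None, 43]
Compute height bottom-up (empty subtree = -1):
  height(3) = 1 + max(-1, -1) = 0
  height(28) = 1 + max(-1, -1) = 0
  height(35) = 1 + max(-1, -1) = 0
  height(34) = 1 + max(0, 0) = 1
  height(43) = 1 + max(-1, -1) = 0
  height(45) = 1 + max(0, -1) = 1
  height(41) = 1 + max(-1, 1) = 2
  height(36) = 1 + max(1, 2) = 3
  height(27) = 1 + max(-1, 3) = 4
  height(25) = 1 + max(-1, 4) = 5
  height(22) = 1 + max(-1, 5) = 6
  height(19) = 1 + max(0, 6) = 7
Height = 7


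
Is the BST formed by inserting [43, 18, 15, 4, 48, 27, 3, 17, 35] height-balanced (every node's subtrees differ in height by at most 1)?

Tree (level-order array): [43, 18, 48, 15, 27, None, None, 4, 17, None, 35, 3]
Definition: a tree is height-balanced if, at every node, |h(left) - h(right)| <= 1 (empty subtree has height -1).
Bottom-up per-node check:
  node 3: h_left=-1, h_right=-1, diff=0 [OK], height=0
  node 4: h_left=0, h_right=-1, diff=1 [OK], height=1
  node 17: h_left=-1, h_right=-1, diff=0 [OK], height=0
  node 15: h_left=1, h_right=0, diff=1 [OK], height=2
  node 35: h_left=-1, h_right=-1, diff=0 [OK], height=0
  node 27: h_left=-1, h_right=0, diff=1 [OK], height=1
  node 18: h_left=2, h_right=1, diff=1 [OK], height=3
  node 48: h_left=-1, h_right=-1, diff=0 [OK], height=0
  node 43: h_left=3, h_right=0, diff=3 [FAIL (|3-0|=3 > 1)], height=4
Node 43 violates the condition: |3 - 0| = 3 > 1.
Result: Not balanced


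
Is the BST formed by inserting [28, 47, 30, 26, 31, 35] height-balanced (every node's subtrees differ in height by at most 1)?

Tree (level-order array): [28, 26, 47, None, None, 30, None, None, 31, None, 35]
Definition: a tree is height-balanced if, at every node, |h(left) - h(right)| <= 1 (empty subtree has height -1).
Bottom-up per-node check:
  node 26: h_left=-1, h_right=-1, diff=0 [OK], height=0
  node 35: h_left=-1, h_right=-1, diff=0 [OK], height=0
  node 31: h_left=-1, h_right=0, diff=1 [OK], height=1
  node 30: h_left=-1, h_right=1, diff=2 [FAIL (|-1-1|=2 > 1)], height=2
  node 47: h_left=2, h_right=-1, diff=3 [FAIL (|2--1|=3 > 1)], height=3
  node 28: h_left=0, h_right=3, diff=3 [FAIL (|0-3|=3 > 1)], height=4
Node 30 violates the condition: |-1 - 1| = 2 > 1.
Result: Not balanced


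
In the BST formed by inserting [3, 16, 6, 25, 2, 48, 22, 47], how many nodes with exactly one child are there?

Tree built from: [3, 16, 6, 25, 2, 48, 22, 47]
Tree (level-order array): [3, 2, 16, None, None, 6, 25, None, None, 22, 48, None, None, 47]
Rule: These are nodes with exactly 1 non-null child.
Per-node child counts:
  node 3: 2 child(ren)
  node 2: 0 child(ren)
  node 16: 2 child(ren)
  node 6: 0 child(ren)
  node 25: 2 child(ren)
  node 22: 0 child(ren)
  node 48: 1 child(ren)
  node 47: 0 child(ren)
Matching nodes: [48]
Count of nodes with exactly one child: 1


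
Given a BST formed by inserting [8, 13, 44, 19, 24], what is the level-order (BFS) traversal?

Tree insertion order: [8, 13, 44, 19, 24]
Tree (level-order array): [8, None, 13, None, 44, 19, None, None, 24]
BFS from the root, enqueuing left then right child of each popped node:
  queue [8] -> pop 8, enqueue [13], visited so far: [8]
  queue [13] -> pop 13, enqueue [44], visited so far: [8, 13]
  queue [44] -> pop 44, enqueue [19], visited so far: [8, 13, 44]
  queue [19] -> pop 19, enqueue [24], visited so far: [8, 13, 44, 19]
  queue [24] -> pop 24, enqueue [none], visited so far: [8, 13, 44, 19, 24]
Result: [8, 13, 44, 19, 24]
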